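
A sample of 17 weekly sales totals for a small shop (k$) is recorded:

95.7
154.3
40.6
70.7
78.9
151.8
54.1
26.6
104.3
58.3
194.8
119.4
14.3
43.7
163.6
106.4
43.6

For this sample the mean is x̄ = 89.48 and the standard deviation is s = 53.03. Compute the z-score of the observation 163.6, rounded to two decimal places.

1.40

z = (163.6 − 89.48) / 53.03 = 1.40.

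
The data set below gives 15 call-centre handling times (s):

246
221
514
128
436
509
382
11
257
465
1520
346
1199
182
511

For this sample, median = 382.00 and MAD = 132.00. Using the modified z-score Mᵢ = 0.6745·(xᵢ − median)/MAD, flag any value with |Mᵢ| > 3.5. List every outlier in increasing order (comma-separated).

1199, 1520

|Mᵢ| > 3.5 ⇔ |xᵢ − 382.00| > 3.5·132.00/0.6745 = 684.95.
So outliers lie outside [-302.95, 1066.95].
1199: M = 4.17 → outlier.
1520: M = 5.82 → outlier.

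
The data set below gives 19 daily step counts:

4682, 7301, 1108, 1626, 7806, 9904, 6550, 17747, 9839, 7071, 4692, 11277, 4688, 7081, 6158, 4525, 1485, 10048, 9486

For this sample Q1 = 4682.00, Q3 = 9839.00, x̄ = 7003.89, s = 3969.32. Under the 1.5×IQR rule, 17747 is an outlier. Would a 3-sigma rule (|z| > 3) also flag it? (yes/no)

z = (17747 − 7003.89) / 3969.32 = 2.71.
|z| = 2.71 ≤ 3.

no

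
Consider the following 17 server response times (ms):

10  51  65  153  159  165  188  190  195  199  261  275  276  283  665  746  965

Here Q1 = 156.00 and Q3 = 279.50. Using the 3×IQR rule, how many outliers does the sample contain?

IQR = 123.50; fences at 156.00 − 370.50 = -214.50 and 279.50 + 370.50 = 650.00.
Outside the cutoffs: 665, 746, 965.

3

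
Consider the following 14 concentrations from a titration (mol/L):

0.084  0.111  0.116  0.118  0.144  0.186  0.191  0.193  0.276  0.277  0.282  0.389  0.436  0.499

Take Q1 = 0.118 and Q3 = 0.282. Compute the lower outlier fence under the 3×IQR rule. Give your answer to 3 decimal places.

-0.374

IQR = Q3 − Q1 = 0.282 − 0.118 = 0.164.
Lower fence = Q1 − 3·IQR = 0.118 − 0.492 = -0.374.
Upper fence = Q3 + 3·IQR = 0.282 + 0.492 = 0.774.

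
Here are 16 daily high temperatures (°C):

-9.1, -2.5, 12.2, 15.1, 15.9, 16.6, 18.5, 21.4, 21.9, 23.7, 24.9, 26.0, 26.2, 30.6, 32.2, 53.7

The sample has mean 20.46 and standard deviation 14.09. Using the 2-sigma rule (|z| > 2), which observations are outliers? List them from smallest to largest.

Cutoffs at x̄ ± 2s: 20.46 ± 2·14.09 = [-7.72, 48.64].
-9.1: z = -2.10, |z| > 2 → outlier.
53.7: z = 2.36, |z| > 2 → outlier.
Every other value lies within [-7.72, 48.64].

-9.1, 53.7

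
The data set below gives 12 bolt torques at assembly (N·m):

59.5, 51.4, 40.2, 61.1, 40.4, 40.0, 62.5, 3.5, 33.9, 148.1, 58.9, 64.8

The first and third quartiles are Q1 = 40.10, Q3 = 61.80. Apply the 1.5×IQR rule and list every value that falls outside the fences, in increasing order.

IQR = Q3 − Q1 = 61.80 − 40.10 = 21.70.
Lower fence = Q1 − 1.5·IQR = 40.10 − 32.55 = 7.55.
Upper fence = Q3 + 1.5·IQR = 61.80 + 32.55 = 94.35.
3.5 < 7.55 → outlier.
148.1 > 94.35 → outlier.
All remaining values lie within [7.55, 94.35].

3.5, 148.1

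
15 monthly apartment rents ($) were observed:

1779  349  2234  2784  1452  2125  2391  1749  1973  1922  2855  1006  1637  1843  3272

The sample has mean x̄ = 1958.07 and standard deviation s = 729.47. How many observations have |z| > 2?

Cutoffs: x̄ ± 2s = [499.13, 3417.01].
Outside the cutoffs: 349.

1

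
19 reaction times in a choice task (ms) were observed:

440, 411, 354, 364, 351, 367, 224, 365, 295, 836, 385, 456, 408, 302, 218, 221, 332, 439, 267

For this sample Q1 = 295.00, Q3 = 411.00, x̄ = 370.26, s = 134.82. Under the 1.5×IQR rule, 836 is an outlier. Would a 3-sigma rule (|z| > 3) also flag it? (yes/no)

z = (836 − 370.26) / 134.82 = 3.45.
|z| = 3.45 > 3.

yes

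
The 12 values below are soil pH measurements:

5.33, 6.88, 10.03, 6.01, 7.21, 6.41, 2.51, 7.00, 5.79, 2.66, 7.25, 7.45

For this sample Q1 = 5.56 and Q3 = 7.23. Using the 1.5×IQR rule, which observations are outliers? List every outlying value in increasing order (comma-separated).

2.51, 2.66, 10.03

IQR = Q3 − Q1 = 7.23 − 5.56 = 1.67.
Lower fence = Q1 − 1.5·IQR = 5.56 − 2.505 = 3.055.
Upper fence = Q3 + 1.5·IQR = 7.23 + 2.505 = 9.735.
2.51 < 3.055 → outlier.
2.66 < 3.055 → outlier.
10.03 > 9.735 → outlier.
All remaining values lie within [3.055, 9.735].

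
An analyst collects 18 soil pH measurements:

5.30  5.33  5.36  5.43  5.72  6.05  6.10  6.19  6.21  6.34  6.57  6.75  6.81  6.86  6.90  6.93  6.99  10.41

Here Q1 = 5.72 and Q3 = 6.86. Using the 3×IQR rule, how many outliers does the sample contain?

1

IQR = 1.14; fences at 5.72 − 3.42 = 2.30 and 6.86 + 3.42 = 10.28.
Outside the cutoffs: 10.41.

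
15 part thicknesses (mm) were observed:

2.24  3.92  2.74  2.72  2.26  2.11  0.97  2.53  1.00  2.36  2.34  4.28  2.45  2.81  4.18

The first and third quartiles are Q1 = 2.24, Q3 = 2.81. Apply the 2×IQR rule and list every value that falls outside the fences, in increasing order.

0.97, 1.00, 4.18, 4.28

IQR = Q3 − Q1 = 2.81 − 2.24 = 0.57.
Lower fence = Q1 − 2·IQR = 2.24 − 1.14 = 1.10.
Upper fence = Q3 + 2·IQR = 2.81 + 1.14 = 3.95.
0.97 < 1.10 → outlier.
1.00 < 1.10 → outlier.
4.18 > 3.95 → outlier.
4.28 > 3.95 → outlier.
All remaining values lie within [1.10, 3.95].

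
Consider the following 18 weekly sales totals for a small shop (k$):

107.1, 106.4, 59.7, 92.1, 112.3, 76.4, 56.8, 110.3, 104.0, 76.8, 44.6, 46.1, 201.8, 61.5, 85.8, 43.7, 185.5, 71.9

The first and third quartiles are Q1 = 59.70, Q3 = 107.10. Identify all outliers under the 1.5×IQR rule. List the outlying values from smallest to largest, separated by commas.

IQR = Q3 − Q1 = 107.10 − 59.70 = 47.40.
Lower fence = Q1 − 1.5·IQR = 59.70 − 71.10 = -11.40.
Upper fence = Q3 + 1.5·IQR = 107.10 + 71.10 = 178.20.
185.5 > 178.20 → outlier.
201.8 > 178.20 → outlier.
All remaining values lie within [-11.40, 178.20].

185.5, 201.8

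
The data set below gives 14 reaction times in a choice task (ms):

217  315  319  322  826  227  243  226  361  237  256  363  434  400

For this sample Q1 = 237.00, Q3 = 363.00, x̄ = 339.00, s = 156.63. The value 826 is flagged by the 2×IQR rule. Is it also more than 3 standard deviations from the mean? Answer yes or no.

z = (826 − 339.00) / 156.63 = 3.11.
|z| = 3.11 > 3.

yes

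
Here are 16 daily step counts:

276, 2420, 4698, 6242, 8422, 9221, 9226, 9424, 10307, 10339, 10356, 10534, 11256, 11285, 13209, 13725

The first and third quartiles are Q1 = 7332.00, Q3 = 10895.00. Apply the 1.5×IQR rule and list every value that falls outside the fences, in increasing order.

276

IQR = Q3 − Q1 = 10895.00 − 7332.00 = 3563.00.
Lower fence = Q1 − 1.5·IQR = 7332.00 − 5344.50 = 1987.50.
Upper fence = Q3 + 1.5·IQR = 10895.00 + 5344.50 = 16239.50.
276 < 1987.50 → outlier.
All remaining values lie within [1987.50, 16239.50].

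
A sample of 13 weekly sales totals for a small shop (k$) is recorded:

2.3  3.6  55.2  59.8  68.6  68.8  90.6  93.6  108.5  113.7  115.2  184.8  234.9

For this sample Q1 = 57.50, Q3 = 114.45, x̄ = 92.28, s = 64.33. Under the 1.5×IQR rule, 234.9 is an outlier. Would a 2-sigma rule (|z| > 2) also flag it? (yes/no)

z = (234.9 − 92.28) / 64.33 = 2.22.
|z| = 2.22 > 2.

yes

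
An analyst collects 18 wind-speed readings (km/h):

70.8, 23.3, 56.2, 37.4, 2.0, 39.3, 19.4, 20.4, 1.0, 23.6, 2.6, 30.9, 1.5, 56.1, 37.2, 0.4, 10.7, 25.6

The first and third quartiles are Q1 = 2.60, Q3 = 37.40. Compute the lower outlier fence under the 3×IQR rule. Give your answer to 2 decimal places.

IQR = Q3 − Q1 = 37.40 − 2.60 = 34.80.
Lower fence = Q1 − 3·IQR = 2.60 − 104.40 = -101.80.
Upper fence = Q3 + 3·IQR = 37.40 + 104.40 = 141.80.

-101.80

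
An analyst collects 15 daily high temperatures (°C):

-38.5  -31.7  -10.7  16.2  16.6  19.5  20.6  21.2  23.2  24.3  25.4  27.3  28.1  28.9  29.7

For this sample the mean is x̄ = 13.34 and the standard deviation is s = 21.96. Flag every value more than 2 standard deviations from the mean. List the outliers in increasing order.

Cutoffs at x̄ ± 2s: 13.34 ± 2·21.96 = [-30.58, 57.26].
-38.5: z = -2.36, |z| > 2 → outlier.
-31.7: z = -2.05, |z| > 2 → outlier.
Every other value lies within [-30.58, 57.26].

-38.5, -31.7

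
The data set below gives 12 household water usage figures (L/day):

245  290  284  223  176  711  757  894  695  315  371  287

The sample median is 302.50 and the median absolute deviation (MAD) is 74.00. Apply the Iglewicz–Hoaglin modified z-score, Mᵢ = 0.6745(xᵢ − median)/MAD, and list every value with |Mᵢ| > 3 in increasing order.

|Mᵢ| > 3 ⇔ |xᵢ − 302.50| > 3·74.00/0.6745 = 329.13.
So outliers lie outside [-26.63, 631.63].
695: M = 3.58 → outlier.
711: M = 3.72 → outlier.
757: M = 4.14 → outlier.
894: M = 5.39 → outlier.

695, 711, 757, 894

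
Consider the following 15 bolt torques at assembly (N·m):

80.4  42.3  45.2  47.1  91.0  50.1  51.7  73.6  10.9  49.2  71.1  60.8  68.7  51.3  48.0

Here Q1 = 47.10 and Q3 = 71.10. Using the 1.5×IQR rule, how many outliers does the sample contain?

1

IQR = 24.00; fences at 47.10 − 36.00 = 11.10 and 71.10 + 36.00 = 107.10.
Outside the cutoffs: 10.9.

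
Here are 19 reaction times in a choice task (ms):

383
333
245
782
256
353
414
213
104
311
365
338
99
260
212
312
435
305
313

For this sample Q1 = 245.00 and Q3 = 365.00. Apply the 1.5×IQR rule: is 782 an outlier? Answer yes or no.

IQR = Q3 − Q1 = 365.00 − 245.00 = 120.00.
Lower fence = Q1 − 1.5·IQR = 245.00 − 180.00 = 65.00.
Upper fence = Q3 + 1.5·IQR = 365.00 + 180.00 = 545.00.
782 lies above the upper fence.

yes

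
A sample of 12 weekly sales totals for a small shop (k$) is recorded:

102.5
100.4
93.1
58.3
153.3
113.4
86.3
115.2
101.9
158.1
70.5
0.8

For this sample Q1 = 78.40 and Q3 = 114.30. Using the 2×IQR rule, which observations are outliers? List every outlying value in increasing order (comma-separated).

0.8

IQR = Q3 − Q1 = 114.30 − 78.40 = 35.90.
Lower fence = Q1 − 2·IQR = 78.40 − 71.80 = 6.60.
Upper fence = Q3 + 2·IQR = 114.30 + 71.80 = 186.10.
0.8 < 6.60 → outlier.
All remaining values lie within [6.60, 186.10].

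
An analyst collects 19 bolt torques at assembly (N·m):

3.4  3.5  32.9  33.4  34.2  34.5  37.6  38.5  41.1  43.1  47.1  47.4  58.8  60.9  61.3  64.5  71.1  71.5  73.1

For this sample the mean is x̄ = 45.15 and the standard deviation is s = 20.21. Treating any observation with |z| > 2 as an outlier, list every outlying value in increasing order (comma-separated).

Cutoffs at x̄ ± 2s: 45.15 ± 2·20.21 = [4.73, 85.57].
3.4: z = -2.07, |z| > 2 → outlier.
3.5: z = -2.06, |z| > 2 → outlier.
Every other value lies within [4.73, 85.57].

3.4, 3.5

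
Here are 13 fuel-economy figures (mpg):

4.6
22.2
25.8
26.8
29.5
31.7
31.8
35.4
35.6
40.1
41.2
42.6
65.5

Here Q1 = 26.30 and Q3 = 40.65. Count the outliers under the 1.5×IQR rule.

2

IQR = 14.35; fences at 26.30 − 21.525 = 4.775 and 40.65 + 21.525 = 62.175.
Outside the cutoffs: 4.6, 65.5.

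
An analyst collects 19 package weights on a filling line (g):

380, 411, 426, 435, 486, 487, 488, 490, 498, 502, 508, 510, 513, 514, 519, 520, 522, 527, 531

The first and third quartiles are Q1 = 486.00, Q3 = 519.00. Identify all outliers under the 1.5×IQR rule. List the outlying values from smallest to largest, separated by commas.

IQR = Q3 − Q1 = 519.00 − 486.00 = 33.00.
Lower fence = Q1 − 1.5·IQR = 486.00 − 49.50 = 436.50.
Upper fence = Q3 + 1.5·IQR = 519.00 + 49.50 = 568.50.
380 < 436.50 → outlier.
411 < 436.50 → outlier.
426 < 436.50 → outlier.
435 < 436.50 → outlier.
All remaining values lie within [436.50, 568.50].

380, 411, 426, 435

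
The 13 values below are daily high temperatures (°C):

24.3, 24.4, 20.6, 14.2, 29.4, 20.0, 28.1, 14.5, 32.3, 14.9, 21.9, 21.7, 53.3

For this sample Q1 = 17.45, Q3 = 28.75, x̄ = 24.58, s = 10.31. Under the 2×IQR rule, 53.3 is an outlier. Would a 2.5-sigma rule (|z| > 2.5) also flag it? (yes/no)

z = (53.3 − 24.58) / 10.31 = 2.79.
|z| = 2.79 > 2.5.

yes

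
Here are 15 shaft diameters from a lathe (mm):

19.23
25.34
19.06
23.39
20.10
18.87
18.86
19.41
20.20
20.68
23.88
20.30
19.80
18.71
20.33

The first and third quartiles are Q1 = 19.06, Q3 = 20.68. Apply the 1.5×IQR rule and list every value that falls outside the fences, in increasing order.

23.39, 23.88, 25.34

IQR = Q3 − Q1 = 20.68 − 19.06 = 1.62.
Lower fence = Q1 − 1.5·IQR = 19.06 − 2.43 = 16.63.
Upper fence = Q3 + 1.5·IQR = 20.68 + 2.43 = 23.11.
23.39 > 23.11 → outlier.
23.88 > 23.11 → outlier.
25.34 > 23.11 → outlier.
All remaining values lie within [16.63, 23.11].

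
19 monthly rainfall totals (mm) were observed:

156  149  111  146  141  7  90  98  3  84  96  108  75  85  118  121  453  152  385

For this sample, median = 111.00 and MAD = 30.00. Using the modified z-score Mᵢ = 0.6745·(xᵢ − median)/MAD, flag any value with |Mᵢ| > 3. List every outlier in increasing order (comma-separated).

385, 453

|Mᵢ| > 3 ⇔ |xᵢ − 111.00| > 3·30.00/0.6745 = 133.43.
So outliers lie outside [-22.43, 244.43].
385: M = 6.16 → outlier.
453: M = 7.69 → outlier.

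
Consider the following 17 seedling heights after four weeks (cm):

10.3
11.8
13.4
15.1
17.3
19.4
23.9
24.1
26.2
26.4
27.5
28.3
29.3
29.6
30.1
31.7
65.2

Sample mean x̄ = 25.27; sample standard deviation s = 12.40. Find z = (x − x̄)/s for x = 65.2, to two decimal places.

3.22

z = (65.2 − 25.27) / 12.40 = 3.22.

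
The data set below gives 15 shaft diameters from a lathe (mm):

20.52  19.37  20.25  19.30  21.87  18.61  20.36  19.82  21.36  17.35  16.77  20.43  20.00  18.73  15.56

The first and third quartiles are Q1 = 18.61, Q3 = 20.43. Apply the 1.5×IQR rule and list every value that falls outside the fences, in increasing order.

IQR = Q3 − Q1 = 20.43 − 18.61 = 1.82.
Lower fence = Q1 − 1.5·IQR = 18.61 − 2.73 = 15.88.
Upper fence = Q3 + 1.5·IQR = 20.43 + 2.73 = 23.16.
15.56 < 15.88 → outlier.
All remaining values lie within [15.88, 23.16].

15.56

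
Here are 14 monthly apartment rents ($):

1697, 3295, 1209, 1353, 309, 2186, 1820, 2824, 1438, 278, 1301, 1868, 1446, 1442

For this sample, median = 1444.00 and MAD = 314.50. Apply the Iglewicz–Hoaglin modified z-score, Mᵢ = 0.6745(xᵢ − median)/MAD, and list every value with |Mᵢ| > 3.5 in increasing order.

3295

|Mᵢ| > 3.5 ⇔ |xᵢ − 1444.00| > 3.5·314.50/0.6745 = 1631.95.
So outliers lie outside [-187.95, 3075.95].
3295: M = 3.97 → outlier.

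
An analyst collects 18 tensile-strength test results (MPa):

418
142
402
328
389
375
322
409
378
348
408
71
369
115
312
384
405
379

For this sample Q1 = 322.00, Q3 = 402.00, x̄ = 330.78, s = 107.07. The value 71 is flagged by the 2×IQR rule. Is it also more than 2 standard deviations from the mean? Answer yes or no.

z = (71 − 330.78) / 107.07 = -2.43.
|z| = 2.43 > 2.

yes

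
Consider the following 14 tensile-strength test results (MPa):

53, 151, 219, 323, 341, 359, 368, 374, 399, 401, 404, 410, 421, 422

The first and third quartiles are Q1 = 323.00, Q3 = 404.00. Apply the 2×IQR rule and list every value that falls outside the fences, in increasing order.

53, 151

IQR = Q3 − Q1 = 404.00 − 323.00 = 81.00.
Lower fence = Q1 − 2·IQR = 323.00 − 162.00 = 161.00.
Upper fence = Q3 + 2·IQR = 404.00 + 162.00 = 566.00.
53 < 161.00 → outlier.
151 < 161.00 → outlier.
All remaining values lie within [161.00, 566.00].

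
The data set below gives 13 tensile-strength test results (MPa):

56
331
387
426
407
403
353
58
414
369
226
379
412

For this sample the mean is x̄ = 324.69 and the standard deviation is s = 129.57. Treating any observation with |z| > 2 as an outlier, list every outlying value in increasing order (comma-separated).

56, 58

Cutoffs at x̄ ± 2s: 324.69 ± 2·129.57 = [65.55, 583.83].
56: z = -2.07, |z| > 2 → outlier.
58: z = -2.06, |z| > 2 → outlier.
Every other value lies within [65.55, 583.83].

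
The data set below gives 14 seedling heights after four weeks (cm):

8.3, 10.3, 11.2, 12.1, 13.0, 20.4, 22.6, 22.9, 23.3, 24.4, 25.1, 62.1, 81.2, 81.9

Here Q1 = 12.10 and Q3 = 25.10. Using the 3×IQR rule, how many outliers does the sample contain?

2

IQR = 13.00; fences at 12.10 − 39.00 = -26.90 and 25.10 + 39.00 = 64.10.
Outside the cutoffs: 81.2, 81.9.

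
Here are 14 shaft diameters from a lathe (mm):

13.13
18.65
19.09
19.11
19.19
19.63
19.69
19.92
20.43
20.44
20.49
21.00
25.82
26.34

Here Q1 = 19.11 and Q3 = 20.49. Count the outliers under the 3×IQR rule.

3

IQR = 1.38; fences at 19.11 − 4.14 = 14.97 and 20.49 + 4.14 = 24.63.
Outside the cutoffs: 13.13, 25.82, 26.34.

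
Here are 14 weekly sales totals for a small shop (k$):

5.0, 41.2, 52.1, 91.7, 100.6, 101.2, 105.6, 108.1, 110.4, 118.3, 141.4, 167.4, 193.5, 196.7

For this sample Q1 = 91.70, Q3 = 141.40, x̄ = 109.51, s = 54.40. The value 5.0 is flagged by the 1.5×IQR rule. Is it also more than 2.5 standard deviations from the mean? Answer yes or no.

no

z = (5.0 − 109.51) / 54.40 = -1.92.
|z| = 1.92 ≤ 2.5.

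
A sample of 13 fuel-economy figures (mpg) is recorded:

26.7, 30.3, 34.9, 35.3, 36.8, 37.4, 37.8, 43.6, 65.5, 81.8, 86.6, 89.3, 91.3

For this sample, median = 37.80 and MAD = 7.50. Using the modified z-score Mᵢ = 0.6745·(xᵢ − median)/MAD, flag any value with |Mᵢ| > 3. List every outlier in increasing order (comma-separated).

81.8, 86.6, 89.3, 91.3

|Mᵢ| > 3 ⇔ |xᵢ − 37.80| > 3·7.50/0.6745 = 33.36.
So outliers lie outside [4.44, 71.16].
81.8: M = 3.96 → outlier.
86.6: M = 4.39 → outlier.
89.3: M = 4.63 → outlier.
91.3: M = 4.81 → outlier.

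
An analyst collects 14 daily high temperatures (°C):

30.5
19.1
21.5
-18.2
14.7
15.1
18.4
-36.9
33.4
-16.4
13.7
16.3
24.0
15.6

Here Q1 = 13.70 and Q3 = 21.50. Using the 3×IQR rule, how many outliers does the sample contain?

3

IQR = 7.80; fences at 13.70 − 23.40 = -9.70 and 21.50 + 23.40 = 44.90.
Outside the cutoffs: -36.9, -18.2, -16.4.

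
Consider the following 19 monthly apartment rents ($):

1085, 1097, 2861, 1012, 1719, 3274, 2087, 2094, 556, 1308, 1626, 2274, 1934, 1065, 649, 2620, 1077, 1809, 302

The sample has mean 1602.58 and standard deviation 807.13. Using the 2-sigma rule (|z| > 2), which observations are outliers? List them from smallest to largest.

3274

Cutoffs at x̄ ± 2s: 1602.58 ± 2·807.13 = [-11.68, 3216.84].
3274: z = 2.07, |z| > 2 → outlier.
Every other value lies within [-11.68, 3216.84].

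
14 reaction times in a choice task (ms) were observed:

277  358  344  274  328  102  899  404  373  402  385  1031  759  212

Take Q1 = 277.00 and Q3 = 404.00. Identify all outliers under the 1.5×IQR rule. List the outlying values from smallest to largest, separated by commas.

759, 899, 1031

IQR = Q3 − Q1 = 404.00 − 277.00 = 127.00.
Lower fence = Q1 − 1.5·IQR = 277.00 − 190.50 = 86.50.
Upper fence = Q3 + 1.5·IQR = 404.00 + 190.50 = 594.50.
759 > 594.50 → outlier.
899 > 594.50 → outlier.
1031 > 594.50 → outlier.
All remaining values lie within [86.50, 594.50].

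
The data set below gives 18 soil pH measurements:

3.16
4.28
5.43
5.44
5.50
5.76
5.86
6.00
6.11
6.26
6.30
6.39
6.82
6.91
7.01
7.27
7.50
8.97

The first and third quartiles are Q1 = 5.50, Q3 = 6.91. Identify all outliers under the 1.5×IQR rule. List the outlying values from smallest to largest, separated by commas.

IQR = Q3 − Q1 = 6.91 − 5.50 = 1.41.
Lower fence = Q1 − 1.5·IQR = 5.50 − 2.115 = 3.385.
Upper fence = Q3 + 1.5·IQR = 6.91 + 2.115 = 9.025.
3.16 < 3.385 → outlier.
All remaining values lie within [3.385, 9.025].

3.16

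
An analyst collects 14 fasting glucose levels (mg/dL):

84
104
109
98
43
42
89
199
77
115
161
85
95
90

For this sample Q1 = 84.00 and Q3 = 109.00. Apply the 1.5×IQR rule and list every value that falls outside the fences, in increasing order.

IQR = Q3 − Q1 = 109.00 − 84.00 = 25.00.
Lower fence = Q1 − 1.5·IQR = 84.00 − 37.50 = 46.50.
Upper fence = Q3 + 1.5·IQR = 109.00 + 37.50 = 146.50.
42 < 46.50 → outlier.
43 < 46.50 → outlier.
161 > 146.50 → outlier.
199 > 146.50 → outlier.
All remaining values lie within [46.50, 146.50].

42, 43, 161, 199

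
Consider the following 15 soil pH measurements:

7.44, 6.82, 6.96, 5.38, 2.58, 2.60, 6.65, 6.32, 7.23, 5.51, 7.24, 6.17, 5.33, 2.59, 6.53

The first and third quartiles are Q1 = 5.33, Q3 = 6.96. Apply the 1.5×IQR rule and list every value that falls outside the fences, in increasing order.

2.58, 2.59, 2.60

IQR = Q3 − Q1 = 6.96 − 5.33 = 1.63.
Lower fence = Q1 − 1.5·IQR = 5.33 − 2.445 = 2.885.
Upper fence = Q3 + 1.5·IQR = 6.96 + 2.445 = 9.405.
2.58 < 2.885 → outlier.
2.59 < 2.885 → outlier.
2.60 < 2.885 → outlier.
All remaining values lie within [2.885, 9.405].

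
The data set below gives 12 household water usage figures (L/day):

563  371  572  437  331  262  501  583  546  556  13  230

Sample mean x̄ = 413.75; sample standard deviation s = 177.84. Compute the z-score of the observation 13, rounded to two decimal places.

z = (13 − 413.75) / 177.84 = -2.25.

-2.25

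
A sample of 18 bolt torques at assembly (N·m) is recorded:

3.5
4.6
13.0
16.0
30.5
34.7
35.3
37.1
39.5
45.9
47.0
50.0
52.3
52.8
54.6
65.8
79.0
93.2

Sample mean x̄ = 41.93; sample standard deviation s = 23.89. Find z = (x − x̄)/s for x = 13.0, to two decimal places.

-1.21

z = (13.0 − 41.93) / 23.89 = -1.21.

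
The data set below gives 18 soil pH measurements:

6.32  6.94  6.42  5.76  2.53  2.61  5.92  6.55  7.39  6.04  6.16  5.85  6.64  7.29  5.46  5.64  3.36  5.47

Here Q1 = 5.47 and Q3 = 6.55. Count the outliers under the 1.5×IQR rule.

3

IQR = 1.08; fences at 5.47 − 1.62 = 3.85 and 6.55 + 1.62 = 8.17.
Outside the cutoffs: 2.53, 2.61, 3.36.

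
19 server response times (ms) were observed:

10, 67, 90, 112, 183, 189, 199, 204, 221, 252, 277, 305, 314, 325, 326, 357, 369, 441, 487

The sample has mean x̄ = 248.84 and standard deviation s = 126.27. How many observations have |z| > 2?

Cutoffs: x̄ ± 2s = [-3.70, 501.38].
Every value lies within the cutoffs.

0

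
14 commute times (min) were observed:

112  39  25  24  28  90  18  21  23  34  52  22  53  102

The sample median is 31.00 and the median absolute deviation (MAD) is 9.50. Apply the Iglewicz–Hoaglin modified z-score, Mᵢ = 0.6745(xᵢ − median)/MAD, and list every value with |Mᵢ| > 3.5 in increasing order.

90, 102, 112

|Mᵢ| > 3.5 ⇔ |xᵢ − 31.00| > 3.5·9.50/0.6745 = 49.30.
So outliers lie outside [-18.30, 80.30].
90: M = 4.19 → outlier.
102: M = 5.04 → outlier.
112: M = 5.75 → outlier.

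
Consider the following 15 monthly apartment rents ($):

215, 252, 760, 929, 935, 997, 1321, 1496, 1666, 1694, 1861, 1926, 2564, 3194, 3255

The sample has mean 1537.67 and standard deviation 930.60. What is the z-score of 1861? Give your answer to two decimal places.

z = (1861 − 1537.67) / 930.60 = 0.35.

0.35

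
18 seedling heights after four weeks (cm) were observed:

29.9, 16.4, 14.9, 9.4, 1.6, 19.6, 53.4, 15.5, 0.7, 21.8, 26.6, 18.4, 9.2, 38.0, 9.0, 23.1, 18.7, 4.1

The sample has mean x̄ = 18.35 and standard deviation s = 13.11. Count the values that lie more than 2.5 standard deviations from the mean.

1

Cutoffs: x̄ ± 2.5s = [-14.425, 51.125].
Outside the cutoffs: 53.4.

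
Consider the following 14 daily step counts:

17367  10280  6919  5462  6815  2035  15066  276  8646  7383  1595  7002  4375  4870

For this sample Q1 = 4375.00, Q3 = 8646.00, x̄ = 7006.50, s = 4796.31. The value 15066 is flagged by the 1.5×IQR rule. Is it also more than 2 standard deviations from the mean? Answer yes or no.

z = (15066 − 7006.50) / 4796.31 = 1.68.
|z| = 1.68 ≤ 2.

no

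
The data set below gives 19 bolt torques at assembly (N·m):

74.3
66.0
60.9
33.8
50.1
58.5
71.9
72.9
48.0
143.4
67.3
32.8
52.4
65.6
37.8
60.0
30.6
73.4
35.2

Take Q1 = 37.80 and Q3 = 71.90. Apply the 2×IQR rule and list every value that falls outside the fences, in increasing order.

IQR = Q3 − Q1 = 71.90 − 37.80 = 34.10.
Lower fence = Q1 − 2·IQR = 37.80 − 68.20 = -30.40.
Upper fence = Q3 + 2·IQR = 71.90 + 68.20 = 140.10.
143.4 > 140.10 → outlier.
All remaining values lie within [-30.40, 140.10].

143.4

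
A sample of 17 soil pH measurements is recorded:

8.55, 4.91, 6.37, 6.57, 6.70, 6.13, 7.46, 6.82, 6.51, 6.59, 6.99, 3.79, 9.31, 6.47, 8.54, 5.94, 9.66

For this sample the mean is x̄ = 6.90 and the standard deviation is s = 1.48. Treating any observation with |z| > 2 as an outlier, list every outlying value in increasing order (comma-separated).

Cutoffs at x̄ ± 2s: 6.90 ± 2·1.48 = [3.94, 9.86].
3.79: z = -2.10, |z| > 2 → outlier.
Every other value lies within [3.94, 9.86].

3.79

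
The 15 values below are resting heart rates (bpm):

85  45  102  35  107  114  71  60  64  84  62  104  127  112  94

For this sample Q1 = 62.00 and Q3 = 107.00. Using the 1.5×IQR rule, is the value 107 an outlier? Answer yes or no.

no

IQR = Q3 − Q1 = 107.00 − 62.00 = 45.00.
Lower fence = Q1 − 1.5·IQR = 62.00 − 67.50 = -5.50.
Upper fence = Q3 + 1.5·IQR = 107.00 + 67.50 = 174.50.
107 lies within [-5.50, 174.50].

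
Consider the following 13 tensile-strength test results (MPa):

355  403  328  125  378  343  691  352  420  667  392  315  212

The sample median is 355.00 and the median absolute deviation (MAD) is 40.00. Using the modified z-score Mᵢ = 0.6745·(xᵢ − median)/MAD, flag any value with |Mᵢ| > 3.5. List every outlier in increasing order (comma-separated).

|Mᵢ| > 3.5 ⇔ |xᵢ − 355.00| > 3.5·40.00/0.6745 = 207.56.
So outliers lie outside [147.44, 562.56].
125: M = -3.88 → outlier.
667: M = 5.26 → outlier.
691: M = 5.67 → outlier.

125, 667, 691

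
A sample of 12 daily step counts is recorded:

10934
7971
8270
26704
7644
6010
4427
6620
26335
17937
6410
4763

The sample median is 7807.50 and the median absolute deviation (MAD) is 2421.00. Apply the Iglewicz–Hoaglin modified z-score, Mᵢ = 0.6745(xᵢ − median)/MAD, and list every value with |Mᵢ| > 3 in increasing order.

|Mᵢ| > 3 ⇔ |xᵢ − 7807.50| > 3·2421.00/0.6745 = 10767.98.
So outliers lie outside [-2960.48, 18575.48].
26335: M = 5.16 → outlier.
26704: M = 5.26 → outlier.

26335, 26704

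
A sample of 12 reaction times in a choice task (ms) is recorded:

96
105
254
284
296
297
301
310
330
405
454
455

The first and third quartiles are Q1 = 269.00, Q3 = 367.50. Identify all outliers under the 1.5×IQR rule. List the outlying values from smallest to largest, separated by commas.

IQR = Q3 − Q1 = 367.50 − 269.00 = 98.50.
Lower fence = Q1 − 1.5·IQR = 269.00 − 147.75 = 121.25.
Upper fence = Q3 + 1.5·IQR = 367.50 + 147.75 = 515.25.
96 < 121.25 → outlier.
105 < 121.25 → outlier.
All remaining values lie within [121.25, 515.25].

96, 105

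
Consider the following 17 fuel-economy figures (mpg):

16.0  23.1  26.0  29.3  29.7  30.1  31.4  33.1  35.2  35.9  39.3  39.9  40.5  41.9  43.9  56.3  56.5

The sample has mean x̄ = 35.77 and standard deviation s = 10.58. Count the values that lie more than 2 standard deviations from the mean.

Cutoffs: x̄ ± 2s = [14.61, 56.93].
Every value lies within the cutoffs.

0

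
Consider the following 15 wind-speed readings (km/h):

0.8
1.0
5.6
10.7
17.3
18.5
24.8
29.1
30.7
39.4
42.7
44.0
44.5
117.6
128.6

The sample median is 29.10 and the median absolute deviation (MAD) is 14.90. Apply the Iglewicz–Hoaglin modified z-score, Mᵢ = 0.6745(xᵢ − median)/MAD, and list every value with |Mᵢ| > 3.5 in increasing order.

117.6, 128.6

|Mᵢ| > 3.5 ⇔ |xᵢ − 29.10| > 3.5·14.90/0.6745 = 77.32.
So outliers lie outside [-48.22, 106.42].
117.6: M = 4.01 → outlier.
128.6: M = 4.50 → outlier.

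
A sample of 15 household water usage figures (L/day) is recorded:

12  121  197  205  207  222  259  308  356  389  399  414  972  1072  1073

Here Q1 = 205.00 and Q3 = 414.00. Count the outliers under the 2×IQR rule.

IQR = 209.00; fences at 205.00 − 418.00 = -213.00 and 414.00 + 418.00 = 832.00.
Outside the cutoffs: 972, 1072, 1073.

3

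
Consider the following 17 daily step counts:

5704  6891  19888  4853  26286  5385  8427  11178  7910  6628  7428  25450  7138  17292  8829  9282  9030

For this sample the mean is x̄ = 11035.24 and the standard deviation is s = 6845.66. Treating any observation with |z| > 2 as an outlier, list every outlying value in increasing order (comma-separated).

Cutoffs at x̄ ± 2s: 11035.24 ± 2·6845.66 = [-2656.08, 24726.56].
25450: z = 2.11, |z| > 2 → outlier.
26286: z = 2.23, |z| > 2 → outlier.
Every other value lies within [-2656.08, 24726.56].

25450, 26286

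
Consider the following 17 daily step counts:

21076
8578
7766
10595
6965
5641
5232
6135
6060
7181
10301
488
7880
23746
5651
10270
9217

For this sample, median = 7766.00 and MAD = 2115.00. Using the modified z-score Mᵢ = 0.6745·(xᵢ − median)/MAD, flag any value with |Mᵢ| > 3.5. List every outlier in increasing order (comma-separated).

21076, 23746

|Mᵢ| > 3.5 ⇔ |xᵢ − 7766.00| > 3.5·2115.00/0.6745 = 10974.80.
So outliers lie outside [-3208.80, 18740.80].
21076: M = 4.24 → outlier.
23746: M = 5.10 → outlier.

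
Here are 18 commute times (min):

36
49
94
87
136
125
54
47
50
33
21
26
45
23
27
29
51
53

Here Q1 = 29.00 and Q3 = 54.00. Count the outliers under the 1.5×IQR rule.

3

IQR = 25.00; fences at 29.00 − 37.50 = -8.50 and 54.00 + 37.50 = 91.50.
Outside the cutoffs: 94, 125, 136.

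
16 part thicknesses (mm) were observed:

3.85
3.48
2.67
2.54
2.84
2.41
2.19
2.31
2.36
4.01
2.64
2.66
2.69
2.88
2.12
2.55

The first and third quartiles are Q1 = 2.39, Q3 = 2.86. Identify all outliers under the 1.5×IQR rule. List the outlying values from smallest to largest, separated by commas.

IQR = Q3 − Q1 = 2.86 − 2.39 = 0.47.
Lower fence = Q1 − 1.5·IQR = 2.39 − 0.705 = 1.685.
Upper fence = Q3 + 1.5·IQR = 2.86 + 0.705 = 3.565.
3.85 > 3.565 → outlier.
4.01 > 3.565 → outlier.
All remaining values lie within [1.685, 3.565].

3.85, 4.01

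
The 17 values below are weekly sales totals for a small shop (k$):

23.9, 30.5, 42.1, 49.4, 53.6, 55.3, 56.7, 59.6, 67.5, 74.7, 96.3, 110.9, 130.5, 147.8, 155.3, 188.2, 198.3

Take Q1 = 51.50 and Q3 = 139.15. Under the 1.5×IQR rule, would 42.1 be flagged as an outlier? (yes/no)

IQR = Q3 − Q1 = 139.15 − 51.50 = 87.65.
Lower fence = Q1 − 1.5·IQR = 51.50 − 131.475 = -79.975.
Upper fence = Q3 + 1.5·IQR = 139.15 + 131.475 = 270.625.
42.1 lies within [-79.975, 270.625].

no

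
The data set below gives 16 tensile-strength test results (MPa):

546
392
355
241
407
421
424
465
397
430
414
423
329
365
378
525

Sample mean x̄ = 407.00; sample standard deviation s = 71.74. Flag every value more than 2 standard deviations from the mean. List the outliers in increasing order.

Cutoffs at x̄ ± 2s: 407.00 ± 2·71.74 = [263.52, 550.48].
241: z = -2.31, |z| > 2 → outlier.
Every other value lies within [263.52, 550.48].

241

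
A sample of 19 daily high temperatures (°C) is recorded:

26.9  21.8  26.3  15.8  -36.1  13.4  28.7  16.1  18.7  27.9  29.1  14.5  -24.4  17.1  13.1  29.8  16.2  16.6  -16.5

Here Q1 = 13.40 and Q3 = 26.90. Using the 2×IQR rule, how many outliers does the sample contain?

IQR = 13.50; fences at 13.40 − 27.00 = -13.60 and 26.90 + 27.00 = 53.90.
Outside the cutoffs: -36.1, -24.4, -16.5.

3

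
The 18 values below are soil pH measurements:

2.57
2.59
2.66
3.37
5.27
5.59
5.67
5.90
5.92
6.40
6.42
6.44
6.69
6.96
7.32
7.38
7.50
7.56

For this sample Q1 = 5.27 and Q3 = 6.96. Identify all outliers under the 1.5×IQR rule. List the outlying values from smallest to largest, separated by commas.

IQR = Q3 − Q1 = 6.96 − 5.27 = 1.69.
Lower fence = Q1 − 1.5·IQR = 5.27 − 2.535 = 2.735.
Upper fence = Q3 + 1.5·IQR = 6.96 + 2.535 = 9.495.
2.57 < 2.735 → outlier.
2.59 < 2.735 → outlier.
2.66 < 2.735 → outlier.
All remaining values lie within [2.735, 9.495].

2.57, 2.59, 2.66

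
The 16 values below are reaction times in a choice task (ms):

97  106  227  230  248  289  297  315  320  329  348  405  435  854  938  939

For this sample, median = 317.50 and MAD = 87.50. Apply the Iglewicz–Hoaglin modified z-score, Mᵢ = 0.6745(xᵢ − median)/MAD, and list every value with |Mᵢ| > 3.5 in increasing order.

|Mᵢ| > 3.5 ⇔ |xᵢ − 317.50| > 3.5·87.50/0.6745 = 454.04.
So outliers lie outside [-136.54, 771.54].
854: M = 4.14 → outlier.
938: M = 4.78 → outlier.
939: M = 4.79 → outlier.

854, 938, 939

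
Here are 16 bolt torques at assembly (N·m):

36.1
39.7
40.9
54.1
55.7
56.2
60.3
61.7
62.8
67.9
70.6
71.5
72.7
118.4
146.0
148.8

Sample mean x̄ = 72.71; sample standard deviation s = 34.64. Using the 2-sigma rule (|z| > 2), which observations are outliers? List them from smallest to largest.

Cutoffs at x̄ ± 2s: 72.71 ± 2·34.64 = [3.43, 141.99].
146.0: z = 2.12, |z| > 2 → outlier.
148.8: z = 2.20, |z| > 2 → outlier.
Every other value lies within [3.43, 141.99].

146.0, 148.8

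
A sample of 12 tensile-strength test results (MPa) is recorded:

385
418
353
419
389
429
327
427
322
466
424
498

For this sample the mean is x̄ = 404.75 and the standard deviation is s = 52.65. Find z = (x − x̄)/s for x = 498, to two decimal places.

z = (498 − 404.75) / 52.65 = 1.77.

1.77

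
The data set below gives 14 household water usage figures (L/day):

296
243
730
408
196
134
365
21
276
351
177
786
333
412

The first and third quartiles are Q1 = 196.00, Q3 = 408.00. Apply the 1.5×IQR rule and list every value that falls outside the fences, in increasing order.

IQR = Q3 − Q1 = 408.00 − 196.00 = 212.00.
Lower fence = Q1 − 1.5·IQR = 196.00 − 318.00 = -122.00.
Upper fence = Q3 + 1.5·IQR = 408.00 + 318.00 = 726.00.
730 > 726.00 → outlier.
786 > 726.00 → outlier.
All remaining values lie within [-122.00, 726.00].

730, 786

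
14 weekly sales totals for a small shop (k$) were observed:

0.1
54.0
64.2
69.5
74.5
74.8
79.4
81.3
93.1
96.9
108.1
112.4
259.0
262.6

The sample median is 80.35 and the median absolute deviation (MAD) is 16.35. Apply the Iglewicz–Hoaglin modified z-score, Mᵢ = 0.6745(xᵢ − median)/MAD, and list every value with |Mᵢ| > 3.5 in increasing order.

259.0, 262.6

|Mᵢ| > 3.5 ⇔ |xᵢ − 80.35| > 3.5·16.35/0.6745 = 84.84.
So outliers lie outside [-4.49, 165.19].
259.0: M = 7.37 → outlier.
262.6: M = 7.52 → outlier.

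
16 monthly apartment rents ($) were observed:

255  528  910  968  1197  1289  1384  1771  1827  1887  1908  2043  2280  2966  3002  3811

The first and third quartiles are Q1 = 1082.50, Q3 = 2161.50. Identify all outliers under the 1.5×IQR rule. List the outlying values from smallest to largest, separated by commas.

3811

IQR = Q3 − Q1 = 2161.50 − 1082.50 = 1079.00.
Lower fence = Q1 − 1.5·IQR = 1082.50 − 1618.50 = -536.00.
Upper fence = Q3 + 1.5·IQR = 2161.50 + 1618.50 = 3780.00.
3811 > 3780.00 → outlier.
All remaining values lie within [-536.00, 3780.00].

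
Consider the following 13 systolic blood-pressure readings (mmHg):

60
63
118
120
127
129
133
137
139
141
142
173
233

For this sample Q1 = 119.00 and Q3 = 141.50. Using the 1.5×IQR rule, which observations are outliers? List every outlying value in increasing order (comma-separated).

IQR = Q3 − Q1 = 141.50 − 119.00 = 22.50.
Lower fence = Q1 − 1.5·IQR = 119.00 − 33.75 = 85.25.
Upper fence = Q3 + 1.5·IQR = 141.50 + 33.75 = 175.25.
60 < 85.25 → outlier.
63 < 85.25 → outlier.
233 > 175.25 → outlier.
All remaining values lie within [85.25, 175.25].

60, 63, 233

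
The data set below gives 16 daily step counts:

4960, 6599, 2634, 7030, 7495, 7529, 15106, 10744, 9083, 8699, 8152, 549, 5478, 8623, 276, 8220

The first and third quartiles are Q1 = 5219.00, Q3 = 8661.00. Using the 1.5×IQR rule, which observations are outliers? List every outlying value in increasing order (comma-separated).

IQR = Q3 − Q1 = 8661.00 − 5219.00 = 3442.00.
Lower fence = Q1 − 1.5·IQR = 5219.00 − 5163.00 = 56.00.
Upper fence = Q3 + 1.5·IQR = 8661.00 + 5163.00 = 13824.00.
15106 > 13824.00 → outlier.
All remaining values lie within [56.00, 13824.00].

15106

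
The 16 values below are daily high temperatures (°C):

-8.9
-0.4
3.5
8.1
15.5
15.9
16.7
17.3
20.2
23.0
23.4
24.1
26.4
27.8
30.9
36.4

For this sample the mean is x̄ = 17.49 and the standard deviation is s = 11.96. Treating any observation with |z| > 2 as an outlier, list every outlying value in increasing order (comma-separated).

-8.9

Cutoffs at x̄ ± 2s: 17.49 ± 2·11.96 = [-6.43, 41.41].
-8.9: z = -2.21, |z| > 2 → outlier.
Every other value lies within [-6.43, 41.41].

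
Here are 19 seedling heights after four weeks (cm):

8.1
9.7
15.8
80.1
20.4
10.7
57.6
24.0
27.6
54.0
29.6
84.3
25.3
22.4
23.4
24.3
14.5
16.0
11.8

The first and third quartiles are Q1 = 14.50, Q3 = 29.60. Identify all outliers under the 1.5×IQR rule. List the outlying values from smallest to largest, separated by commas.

54.0, 57.6, 80.1, 84.3

IQR = Q3 − Q1 = 29.60 − 14.50 = 15.10.
Lower fence = Q1 − 1.5·IQR = 14.50 − 22.65 = -8.15.
Upper fence = Q3 + 1.5·IQR = 29.60 + 22.65 = 52.25.
54.0 > 52.25 → outlier.
57.6 > 52.25 → outlier.
80.1 > 52.25 → outlier.
84.3 > 52.25 → outlier.
All remaining values lie within [-8.15, 52.25].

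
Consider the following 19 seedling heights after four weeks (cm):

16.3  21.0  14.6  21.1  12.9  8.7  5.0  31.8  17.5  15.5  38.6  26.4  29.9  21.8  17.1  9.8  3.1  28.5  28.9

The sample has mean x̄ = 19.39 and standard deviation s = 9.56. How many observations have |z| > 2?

Cutoffs: x̄ ± 2s = [0.27, 38.51].
Outside the cutoffs: 38.6.

1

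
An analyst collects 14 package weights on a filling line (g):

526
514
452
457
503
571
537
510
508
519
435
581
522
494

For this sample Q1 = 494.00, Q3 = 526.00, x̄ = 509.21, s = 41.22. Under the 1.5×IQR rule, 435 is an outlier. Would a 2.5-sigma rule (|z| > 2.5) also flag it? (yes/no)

z = (435 − 509.21) / 41.22 = -1.80.
|z| = 1.80 ≤ 2.5.

no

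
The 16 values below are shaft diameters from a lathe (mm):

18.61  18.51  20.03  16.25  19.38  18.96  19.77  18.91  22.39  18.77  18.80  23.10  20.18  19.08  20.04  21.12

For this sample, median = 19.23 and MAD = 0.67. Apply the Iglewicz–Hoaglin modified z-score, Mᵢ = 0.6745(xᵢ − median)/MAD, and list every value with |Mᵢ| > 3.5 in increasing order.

|Mᵢ| > 3.5 ⇔ |xᵢ − 19.23| > 3.5·0.67/0.6745 = 3.48.
So outliers lie outside [15.75, 22.71].
23.10: M = 3.90 → outlier.

23.10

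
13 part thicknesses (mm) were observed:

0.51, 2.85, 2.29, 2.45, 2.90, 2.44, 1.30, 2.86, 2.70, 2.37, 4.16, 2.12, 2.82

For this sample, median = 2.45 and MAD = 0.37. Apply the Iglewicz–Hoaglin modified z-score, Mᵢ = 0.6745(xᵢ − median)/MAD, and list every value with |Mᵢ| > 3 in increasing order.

|Mᵢ| > 3 ⇔ |xᵢ − 2.45| > 3·0.37/0.6745 = 1.65.
So outliers lie outside [0.80, 4.10].
0.51: M = -3.54 → outlier.
4.16: M = 3.12 → outlier.

0.51, 4.16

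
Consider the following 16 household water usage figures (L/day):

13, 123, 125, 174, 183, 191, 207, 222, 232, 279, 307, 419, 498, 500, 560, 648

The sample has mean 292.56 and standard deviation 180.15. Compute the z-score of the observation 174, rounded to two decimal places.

-0.66

z = (174 − 292.56) / 180.15 = -0.66.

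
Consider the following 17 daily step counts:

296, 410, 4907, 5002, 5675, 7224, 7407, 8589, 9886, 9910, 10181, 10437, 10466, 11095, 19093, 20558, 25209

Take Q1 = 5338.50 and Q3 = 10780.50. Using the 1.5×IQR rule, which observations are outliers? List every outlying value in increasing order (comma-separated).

IQR = Q3 − Q1 = 10780.50 − 5338.50 = 5442.00.
Lower fence = Q1 − 1.5·IQR = 5338.50 − 8163.00 = -2824.50.
Upper fence = Q3 + 1.5·IQR = 10780.50 + 8163.00 = 18943.50.
19093 > 18943.50 → outlier.
20558 > 18943.50 → outlier.
25209 > 18943.50 → outlier.
All remaining values lie within [-2824.50, 18943.50].

19093, 20558, 25209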